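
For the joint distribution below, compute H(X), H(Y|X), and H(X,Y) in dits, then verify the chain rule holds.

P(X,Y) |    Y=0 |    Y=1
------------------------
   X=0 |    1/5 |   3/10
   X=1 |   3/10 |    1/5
H(X,Y) = 0.5933, H(X) = 0.3010, H(Y|X) = 0.2923 (all in dits)

Chain rule: H(X,Y) = H(X) + H(Y|X)

Left side — joint entropy directly:
H(X,Y) = -Σ p(x,y) log p(x,y) = 0.5933 dits

Right side — compute H(Y|X) from the conditional distributions:
P(X) = (1/2, 1/2), so H(X) = 0.3010 dits
H(Y|X) = Σ_x P(X=x) · H(Y|X=x):
  P(Y|X=0) = (2/5, 3/5), H(Y|X=0) = 0.2923, weight P(X=0) = 1/2
  P(Y|X=1) = (3/5, 2/5), H(Y|X=1) = 0.2923, weight P(X=1) = 1/2
H(Y|X) = 0.2923 dits

H(X) + H(Y|X) = 0.3010 + 0.2923 = 0.5933 dits

Both sides equal 0.5933 dits. ✓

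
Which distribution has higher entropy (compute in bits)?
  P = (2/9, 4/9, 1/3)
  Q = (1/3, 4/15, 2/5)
Q

Computing entropies in bits:
H(P) = 1.5305
H(Q) = 1.5656

Distribution Q has higher entropy.

Intuition: The distribution closer to uniform (more spread out) has higher entropy.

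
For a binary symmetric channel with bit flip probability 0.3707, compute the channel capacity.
0.0488 bits

For a binary symmetric channel (BSC) with error probability p:
Capacity C = 1 - H(p) bits per symbol

where H(p) = -p log₂(p) - (1-p) log₂(1-p) is the binary entropy function.

H(0.3707) = 0.9512 bits
C = 1 - 0.9512 = 0.0488 bits per symbol

This means we can reliably transmit up to 0.0488 bits of information per channel use.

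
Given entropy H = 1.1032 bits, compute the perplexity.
2.1483

Perplexity is 2^H (or exp(H) for natural log).

H = 1.1032 bits
Perplexity = 2^1.1032 = 2.1483

Interpretation: The model's uncertainty is equivalent to choosing uniformly among 2.1 options.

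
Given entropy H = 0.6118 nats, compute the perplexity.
1.8437

Perplexity is e^H (or exp(H) for natural log).

H = 0.6118 nats
Perplexity = e^0.6118 = 1.8437

Interpretation: The model's uncertainty is equivalent to choosing uniformly among 1.8 options.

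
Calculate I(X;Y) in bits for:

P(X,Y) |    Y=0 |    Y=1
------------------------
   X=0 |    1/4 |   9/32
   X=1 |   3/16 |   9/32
0.0036 bits

Mutual information: I(X;Y) = H(X) + H(Y) - H(X,Y)

Marginals:
P(X) = (17/32, 15/32), H(X) = 0.9972 bits
P(Y) = (7/16, 9/16), H(Y) = 0.9887 bits

Joint entropy: H(X,Y) = 1.9822 bits

I(X;Y) = 0.9972 + 0.9887 - 1.9822 = 0.0036 bits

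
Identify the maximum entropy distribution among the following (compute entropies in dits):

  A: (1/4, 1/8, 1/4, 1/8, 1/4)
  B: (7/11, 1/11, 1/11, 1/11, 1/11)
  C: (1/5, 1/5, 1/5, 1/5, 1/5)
C

For a discrete distribution over n outcomes, entropy is maximized by the uniform distribution.

Computing entropies:
H(A) = 0.6773 dits
H(B) = 0.5036 dits
H(C) = 0.6990 dits

The uniform distribution (where all probabilities equal 1/5) achieves the maximum entropy of log_10(5) = 0.6990 dits.

Distribution C has the highest entropy.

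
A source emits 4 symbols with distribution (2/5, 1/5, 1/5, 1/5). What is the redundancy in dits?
0.0235 dits

Redundancy measures how far a source is from maximum entropy:
R = H_max - H(X)

Maximum entropy for 4 symbols: H_max = log_10(4) = 0.6021 dits
Actual entropy: H(X) = 0.5786 dits
Redundancy: R = 0.6021 - 0.5786 = 0.0235 dits

This redundancy represents potential for compression: the source could be compressed by 0.0235 dits per symbol.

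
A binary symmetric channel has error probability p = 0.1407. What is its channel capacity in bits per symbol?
0.4139 bits

For a binary symmetric channel (BSC) with error probability p:
Capacity C = 1 - H(p) bits per symbol

where H(p) = -p log₂(p) - (1-p) log₂(1-p) is the binary entropy function.

H(0.1407) = 0.5861 bits
C = 1 - 0.5861 = 0.4139 bits per symbol

This means we can reliably transmit up to 0.4139 bits of information per channel use.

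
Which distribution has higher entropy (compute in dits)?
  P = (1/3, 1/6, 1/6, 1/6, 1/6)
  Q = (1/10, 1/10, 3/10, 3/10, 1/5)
P

Computing entropies in dits:
H(P) = 0.6778
H(Q) = 0.6535

Distribution P has higher entropy.

Intuition: The distribution closer to uniform (more spread out) has higher entropy.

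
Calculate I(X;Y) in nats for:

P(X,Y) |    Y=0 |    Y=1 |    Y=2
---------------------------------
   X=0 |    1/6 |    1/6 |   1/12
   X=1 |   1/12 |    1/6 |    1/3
0.0805 nats

Mutual information: I(X;Y) = H(X) + H(Y) - H(X,Y)

Marginals:
P(X) = (5/12, 7/12), H(X) = 0.6792 nats
P(Y) = (1/4, 1/3, 5/12), H(Y) = 1.0776 nats

Joint entropy: H(X,Y) = 1.6762 nats

I(X;Y) = 0.6792 + 1.0776 - 1.6762 = 0.0805 nats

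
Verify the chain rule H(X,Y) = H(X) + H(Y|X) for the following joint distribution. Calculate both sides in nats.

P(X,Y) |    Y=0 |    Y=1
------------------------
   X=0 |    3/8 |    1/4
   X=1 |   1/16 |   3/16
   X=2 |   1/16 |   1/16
H(X,Y) = 1.5481, H(X) = 0.9003, H(Y|X) = 0.6479 (all in nats)

Chain rule: H(X,Y) = H(X) + H(Y|X)

Left side — joint entropy directly:
H(X,Y) = -Σ p(x,y) log p(x,y) = 1.5481 nats

Right side — compute H(Y|X) from the conditional distributions:
P(X) = (5/8, 1/4, 1/8), so H(X) = 0.9003 nats
H(Y|X) = Σ_x P(X=x) · H(Y|X=x):
  P(Y|X=0) = (3/5, 2/5), H(Y|X=0) = 0.6730, weight P(X=0) = 5/8
  P(Y|X=1) = (1/4, 3/4), H(Y|X=1) = 0.5623, weight P(X=1) = 1/4
  P(Y|X=2) = (1/2, 1/2), H(Y|X=2) = 0.6931, weight P(X=2) = 1/8
H(Y|X) = 0.6479 nats

H(X) + H(Y|X) = 0.9003 + 0.6479 = 1.5481 nats

Both sides equal 1.5481 nats. ✓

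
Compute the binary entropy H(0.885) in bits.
0.5148 bits

The binary entropy function is:
H(p) = -p log(p) - (1-p) log(1-p)

H(0.885) = -0.885 × log_2(0.885) - 0.115 × log_2(0.115)
H(0.885) = 0.5148 bits

Note: Binary entropy is maximized at p=0.5 (H=1 bit) and minimized at p=0 or p=1 (H=0).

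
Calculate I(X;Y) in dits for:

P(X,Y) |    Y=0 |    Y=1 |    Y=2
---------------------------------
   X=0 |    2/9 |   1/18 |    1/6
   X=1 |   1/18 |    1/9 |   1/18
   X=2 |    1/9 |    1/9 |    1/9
0.0256 dits

Mutual information: I(X;Y) = H(X) + H(Y) - H(X,Y)

Marginals:
P(X) = (4/9, 2/9, 1/3), H(X) = 0.4607 dits
P(Y) = (7/18, 5/18, 1/3), H(Y) = 0.4731 dits

Joint entropy: H(X,Y) = 0.9082 dits

I(X;Y) = 0.4607 + 0.4731 - 0.9082 = 0.0256 dits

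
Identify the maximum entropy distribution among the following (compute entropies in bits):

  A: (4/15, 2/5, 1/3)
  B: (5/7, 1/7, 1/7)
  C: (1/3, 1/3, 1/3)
C

For a discrete distribution over n outcomes, entropy is maximized by the uniform distribution.

Computing entropies:
H(A) = 1.5656 bits
H(B) = 1.1488 bits
H(C) = 1.5850 bits

The uniform distribution (where all probabilities equal 1/3) achieves the maximum entropy of log_2(3) = 1.5850 bits.

Distribution C has the highest entropy.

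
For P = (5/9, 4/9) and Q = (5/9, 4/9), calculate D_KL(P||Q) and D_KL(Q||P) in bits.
D_KL(P||Q) = 0.0000, D_KL(Q||P) = 0.0000

KL divergence is not symmetric: D_KL(P||Q) ≠ D_KL(Q||P) in general.

D_KL(P||Q) = 0.0000 bits
D_KL(Q||P) = 0.0000 bits

In this case they happen to be equal (to 4 decimal places).

This asymmetry is why KL divergence is not a true distance metric.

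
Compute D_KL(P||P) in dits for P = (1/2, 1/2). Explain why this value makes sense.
0.0000 dits

KL divergence satisfies the Gibbs inequality: D_KL(P||Q) ≥ 0 for all distributions P, Q.

D_KL(P||Q) = Σ p(x) log(p(x)/q(x))
Each term is p(x) × log_10(p(x)/p(x)) = p(x) × log_10(1) = 0, so the sum is 0.
D_KL(P||Q) = 0.0000 dits

When P = Q, the KL divergence is exactly 0, as there is no 'divergence' between identical distributions.

This non-negativity is a fundamental property: relative entropy cannot be negative because it measures how different Q is from P.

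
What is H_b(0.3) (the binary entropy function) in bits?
0.8813 bits

The binary entropy function is:
H(p) = -p log(p) - (1-p) log(1-p)

H(0.3) = -0.3 × log_2(0.3) - 0.7 × log_2(0.7)
H(0.3) = 0.8813 bits

Note: Binary entropy is maximized at p=0.5 (H=1 bit) and minimized at p=0 or p=1 (H=0).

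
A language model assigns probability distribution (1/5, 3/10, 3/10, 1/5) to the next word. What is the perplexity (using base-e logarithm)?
3.9203

Perplexity is e^H (or exp(H) for natural log).

First, H = -Σ p log p = 1.3662 nats
Perplexity = e^1.3662 = 3.9203

Interpretation: The model's uncertainty is equivalent to choosing uniformly among 3.9 options.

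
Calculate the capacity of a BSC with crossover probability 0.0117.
0.9081 bits

For a binary symmetric channel (BSC) with error probability p:
Capacity C = 1 - H(p) bits per symbol

where H(p) = -p log₂(p) - (1-p) log₂(1-p) is the binary entropy function.

H(0.0117) = 0.0919 bits
C = 1 - 0.0919 = 0.9081 bits per symbol

This means we can reliably transmit up to 0.9081 bits of information per channel use.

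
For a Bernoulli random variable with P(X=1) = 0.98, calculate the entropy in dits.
0.0426 dits

The binary entropy function is:
H(p) = -p log(p) - (1-p) log(1-p)

H(0.98) = -0.98 × log_10(0.98) - 0.02 × log_10(0.02)
H(0.98) = 0.0426 dits

Note: Binary entropy is maximized at p=0.5 (H=1 bit) and minimized at p=0 or p=1 (H=0).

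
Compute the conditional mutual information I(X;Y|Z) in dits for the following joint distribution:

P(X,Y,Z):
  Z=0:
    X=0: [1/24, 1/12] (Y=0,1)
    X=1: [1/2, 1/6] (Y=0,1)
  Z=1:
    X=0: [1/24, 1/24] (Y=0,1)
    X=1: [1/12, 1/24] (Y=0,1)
0.0183 dits

Conditional mutual information: I(X;Y|Z) = H(X|Z) + H(Y|Z) - H(X,Y|Z)

H(Z) = 0.2222
H(X,Z) = 0.4331 → H(X|Z) = 0.2109
H(Y,Z) = 0.4976 → H(Y|Z) = 0.2753
H(X,Y,Z) = 0.6901 → H(X,Y|Z) = 0.4679

I(X;Y|Z) = 0.2109 + 0.2753 - 0.4679 = 0.0183 dits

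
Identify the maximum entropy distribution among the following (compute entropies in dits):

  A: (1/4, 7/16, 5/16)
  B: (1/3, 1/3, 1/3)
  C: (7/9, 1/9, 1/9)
B

For a discrete distribution over n outcomes, entropy is maximized by the uniform distribution.

Computing entropies:
H(A) = 0.4654 dits
H(B) = 0.4771 dits
H(C) = 0.2969 dits

The uniform distribution (where all probabilities equal 1/3) achieves the maximum entropy of log_10(3) = 0.4771 dits.

Distribution B has the highest entropy.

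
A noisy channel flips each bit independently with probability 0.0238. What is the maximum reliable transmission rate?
0.8377 bits

For a binary symmetric channel (BSC) with error probability p:
Capacity C = 1 - H(p) bits per symbol

where H(p) = -p log₂(p) - (1-p) log₂(1-p) is the binary entropy function.

H(0.0238) = 0.1623 bits
C = 1 - 0.1623 = 0.8377 bits per symbol

This means we can reliably transmit up to 0.8377 bits of information per channel use.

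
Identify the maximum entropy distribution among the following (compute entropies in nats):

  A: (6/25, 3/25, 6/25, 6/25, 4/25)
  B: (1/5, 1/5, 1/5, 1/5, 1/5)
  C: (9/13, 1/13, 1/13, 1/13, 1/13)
B

For a discrete distribution over n outcomes, entropy is maximized by the uniform distribution.

Computing entropies:
H(A) = 1.5752 nats
H(B) = 1.6094 nats
H(C) = 1.0438 nats

The uniform distribution (where all probabilities equal 1/5) achieves the maximum entropy of log_e(5) = 1.6094 nats.

Distribution B has the highest entropy.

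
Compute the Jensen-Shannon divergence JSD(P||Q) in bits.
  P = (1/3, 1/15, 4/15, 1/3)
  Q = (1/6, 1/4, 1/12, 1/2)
0.1097 bits

Jensen-Shannon divergence is:
JSD(P||Q) = 0.5 × D_KL(P||M) + 0.5 × D_KL(Q||M)
where M = 0.5 × (P + Q) is the mixture distribution.

M = 0.5 × (1/3, 1/15, 4/15, 1/3) + 0.5 × (1/6, 1/4, 1/12, 1/2) = (1/4, 0.158333, 7/40, 5/12)

D_KL(P||M) = 0.1099 bits
D_KL(Q||M) = 0.1096 bits

JSD(P||Q) = 0.5 × 0.1099 + 0.5 × 0.1096 = 0.1097 bits

Unlike KL divergence, JSD is symmetric and bounded: 0 ≤ JSD ≤ log(2).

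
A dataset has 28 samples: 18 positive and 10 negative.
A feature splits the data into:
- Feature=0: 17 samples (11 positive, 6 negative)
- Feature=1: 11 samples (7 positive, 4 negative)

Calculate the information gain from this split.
0.0001 bits

Information Gain = H(Y) - H(Y|Feature)

Before split:
P(positive) = 18/28 = 0.6429
H(Y) = 0.9403 bits

After split:
Feature=0: H = 0.9367 bits (weight = 17/28)
Feature=1: H = 0.9457 bits (weight = 11/28)
H(Y|Feature) = (17/28)×0.9367 + (11/28)×0.9457 = 0.9402 bits

Information Gain = 0.9403 - 0.9402 = 0.0001 bits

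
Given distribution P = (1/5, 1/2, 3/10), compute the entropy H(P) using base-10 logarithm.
0.4472 dits

Shannon entropy is H(X) = -Σ p(x) log p(x).

For P = (1/5, 1/2, 3/10):
H = -1/5 × log_10(1/5) -1/2 × log_10(1/2) -3/10 × log_10(3/10)
H = 0.4472 dits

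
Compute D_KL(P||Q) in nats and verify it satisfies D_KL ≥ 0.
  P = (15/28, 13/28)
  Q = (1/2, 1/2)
0.0026 nats

KL divergence satisfies the Gibbs inequality: D_KL(P||Q) ≥ 0 for all distributions P, Q.

D_KL(P||Q) = Σ p(x) log(p(x)/q(x))
Term by term:
  x=0: 15/28 × log_e[(15/28)/(1/2)] = 0.0370
  x=1: 13/28 × log_e[(13/28)/(1/2)] = -0.0344
D_KL(P||Q) = 0.0026 nats

D_KL(P||Q) = 0.0026 ≥ 0 ✓

This non-negativity is a fundamental property: relative entropy cannot be negative because it measures how different Q is from P.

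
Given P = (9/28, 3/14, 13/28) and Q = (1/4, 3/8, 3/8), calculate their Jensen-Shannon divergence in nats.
0.0157 nats

Jensen-Shannon divergence is:
JSD(P||Q) = 0.5 × D_KL(P||M) + 0.5 × D_KL(Q||M)
where M = 0.5 × (P + Q) is the mixture distribution.

M = 0.5 × (9/28, 3/14, 13/28) + 0.5 × (1/4, 3/8, 3/8) = (2/7, 0.294643, 0.419643)

D_KL(P||M) = 0.0166 nats
D_KL(Q||M) = 0.0149 nats

JSD(P||Q) = 0.5 × 0.0166 + 0.5 × 0.0149 = 0.0157 nats

Unlike KL divergence, JSD is symmetric and bounded: 0 ≤ JSD ≤ log(2).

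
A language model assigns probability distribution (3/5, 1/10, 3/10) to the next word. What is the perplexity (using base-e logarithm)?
2.4546

Perplexity is e^H (or exp(H) for natural log).

First, H = -Σ p log p = 0.8979 nats
Perplexity = e^0.8979 = 2.4546

Interpretation: The model's uncertainty is equivalent to choosing uniformly among 2.5 options.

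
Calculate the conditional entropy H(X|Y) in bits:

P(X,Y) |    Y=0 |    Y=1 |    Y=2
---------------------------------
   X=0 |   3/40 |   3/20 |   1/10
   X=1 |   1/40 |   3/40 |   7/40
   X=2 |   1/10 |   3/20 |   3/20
1.5100 bits

Using the chain rule: H(X|Y) = H(X,Y) - H(Y)

First, compute H(X,Y) = 3.0297 bits

Marginal P(Y) = (1/5, 3/8, 17/40)
H(Y) = 1.5197 bits

H(X|Y) = H(X,Y) - H(Y) = 3.0297 - 1.5197 = 1.5100 bits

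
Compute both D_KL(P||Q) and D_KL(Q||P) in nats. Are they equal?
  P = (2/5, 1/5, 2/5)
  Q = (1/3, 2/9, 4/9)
D_KL(P||Q) = 0.0097, D_KL(Q||P) = 0.0095

KL divergence is not symmetric: D_KL(P||Q) ≠ D_KL(Q||P) in general.

D_KL(P||Q) = 0.0097 nats
D_KL(Q||P) = 0.0095 nats

No, they are not equal!

This asymmetry is why KL divergence is not a true distance metric.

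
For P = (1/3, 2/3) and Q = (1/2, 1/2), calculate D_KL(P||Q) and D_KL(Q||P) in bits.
D_KL(P||Q) = 0.0817, D_KL(Q||P) = 0.0850

KL divergence is not symmetric: D_KL(P||Q) ≠ D_KL(Q||P) in general.

D_KL(P||Q) = 0.0817 bits
D_KL(Q||P) = 0.0850 bits

No, they are not equal!

This asymmetry is why KL divergence is not a true distance metric.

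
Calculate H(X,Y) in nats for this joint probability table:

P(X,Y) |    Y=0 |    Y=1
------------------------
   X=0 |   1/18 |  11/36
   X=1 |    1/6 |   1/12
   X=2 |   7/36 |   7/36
1.6654 nats

Joint entropy is H(X,Y) = -Σ_{x,y} p(x,y) log p(x,y).

Summing over all non-zero entries:
H(X,Y) = -[1/18·log_e(1/18) + 11/36·log_e(11/36) + 1/6·log_e(1/6) + 1/12·log_e(1/12) + 7/36·log_e(7/36) + 7/36·log_e(7/36)]
H(X,Y) = 1.6654 nats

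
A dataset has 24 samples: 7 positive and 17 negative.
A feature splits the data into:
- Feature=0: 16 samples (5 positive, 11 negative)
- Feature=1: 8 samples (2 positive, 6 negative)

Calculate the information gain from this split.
0.0031 bits

Information Gain = H(Y) - H(Y|Feature)

Before split:
P(positive) = 7/24 = 0.2917
H(Y) = 0.8709 bits

After split:
Feature=0: H = 0.8960 bits (weight = 16/24)
Feature=1: H = 0.8113 bits (weight = 8/24)
H(Y|Feature) = (16/24)×0.8960 + (8/24)×0.8113 = 0.8678 bits

Information Gain = 0.8709 - 0.8678 = 0.0031 bits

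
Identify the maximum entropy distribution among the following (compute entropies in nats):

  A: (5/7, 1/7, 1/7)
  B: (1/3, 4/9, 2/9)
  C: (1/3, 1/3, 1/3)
C

For a discrete distribution over n outcomes, entropy is maximized by the uniform distribution.

Computing entropies:
H(A) = 0.7963 nats
H(B) = 1.0609 nats
H(C) = 1.0986 nats

The uniform distribution (where all probabilities equal 1/3) achieves the maximum entropy of log_e(3) = 1.0986 nats.

Distribution C has the highest entropy.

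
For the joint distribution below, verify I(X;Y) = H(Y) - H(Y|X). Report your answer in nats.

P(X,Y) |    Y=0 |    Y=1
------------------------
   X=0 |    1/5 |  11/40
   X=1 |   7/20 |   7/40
I(X;Y) = 0.0307 nats

Mutual information has multiple equivalent forms:
- I(X;Y) = H(X) - H(X|Y)
- I(X;Y) = H(Y) - H(Y|X)
- I(X;Y) = H(X) + H(Y) - H(X,Y)

Computing all quantities:
H(X) = 0.6919, H(Y) = 0.6881, H(X,Y) = 1.3494
H(X|Y) = 0.6612, H(Y|X) = 0.6575

Verification:
H(X) - H(X|Y) = 0.6919 - 0.6612 = 0.0307
H(Y) - H(Y|X) = 0.6881 - 0.6575 = 0.0307
H(X) + H(Y) - H(X,Y) = 0.6919 + 0.6881 - 1.3494 = 0.0307

All forms give I(X;Y) = 0.0307 nats. ✓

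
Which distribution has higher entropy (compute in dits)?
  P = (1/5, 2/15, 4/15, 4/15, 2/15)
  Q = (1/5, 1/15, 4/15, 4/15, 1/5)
P

Computing entropies in dits:
H(P) = 0.6793
H(Q) = 0.6641

Distribution P has higher entropy.

Intuition: The distribution closer to uniform (more spread out) has higher entropy.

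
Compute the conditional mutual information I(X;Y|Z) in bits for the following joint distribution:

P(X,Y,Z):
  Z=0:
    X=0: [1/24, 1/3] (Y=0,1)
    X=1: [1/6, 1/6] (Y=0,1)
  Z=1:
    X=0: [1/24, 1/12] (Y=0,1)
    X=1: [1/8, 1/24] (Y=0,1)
0.1344 bits

Conditional mutual information: I(X;Y|Z) = H(X|Z) + H(Y|Z) - H(X,Y|Z)

H(Z) = 0.8709
H(X,Z) = 1.8648 → H(X|Z) = 0.9939
H(Y,Z) = 1.7773 → H(Y|Z) = 0.9064
H(X,Y,Z) = 2.6368 → H(X,Y|Z) = 1.7660

I(X;Y|Z) = 0.9939 + 0.9064 - 1.7660 = 0.1344 bits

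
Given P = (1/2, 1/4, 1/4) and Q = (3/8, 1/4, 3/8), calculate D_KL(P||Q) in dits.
0.0184 dits

KL divergence: D_KL(P||Q) = Σ p(x) log(p(x)/q(x))

Computing term by term:
  x=0: 1/2 × log_10[(1/2)/(3/8)] = 1/2 × 0.1249 = 0.0625
  x=1: 1/4 × log_10[(1/4)/(1/4)] = 1/4 × 0.0000 = 0.0000
  x=2: 1/4 × log_10[(1/4)/(3/8)] = 1/4 × -0.1761 = -0.0440

D_KL(P||Q) = 0.0184 dits

Note: KL divergence is always non-negative and equals 0 iff P = Q.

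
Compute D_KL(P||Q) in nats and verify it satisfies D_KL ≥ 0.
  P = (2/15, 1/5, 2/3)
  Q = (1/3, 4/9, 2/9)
0.4505 nats

KL divergence satisfies the Gibbs inequality: D_KL(P||Q) ≥ 0 for all distributions P, Q.

D_KL(P||Q) = Σ p(x) log(p(x)/q(x))
Term by term:
  x=0: 2/15 × log_e[(2/15)/(1/3)] = -0.1222
  x=1: 1/5 × log_e[(1/5)/(4/9)] = -0.1597
  x=2: 2/3 × log_e[(2/3)/(2/9)] = 0.7324
D_KL(P||Q) = 0.4505 nats

D_KL(P||Q) = 0.4505 ≥ 0 ✓

This non-negativity is a fundamental property: relative entropy cannot be negative because it measures how different Q is from P.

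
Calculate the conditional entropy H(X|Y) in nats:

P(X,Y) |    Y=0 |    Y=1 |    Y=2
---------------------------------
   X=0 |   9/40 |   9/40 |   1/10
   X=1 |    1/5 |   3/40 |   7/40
0.6428 nats

Using the chain rule: H(X|Y) = H(X,Y) - H(Y)

First, compute H(X,Y) = 1.7227 nats

Marginal P(Y) = (17/40, 3/10, 11/40)
H(Y) = 1.0799 nats

H(X|Y) = H(X,Y) - H(Y) = 1.7227 - 1.0799 = 0.6428 nats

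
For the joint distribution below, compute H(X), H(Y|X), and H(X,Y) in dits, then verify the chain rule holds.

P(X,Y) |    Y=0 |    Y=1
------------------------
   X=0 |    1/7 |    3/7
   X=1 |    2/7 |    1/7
H(X,Y) = 0.5546, H(X) = 0.2966, H(Y|X) = 0.2580 (all in dits)

Chain rule: H(X,Y) = H(X) + H(Y|X)

Left side — joint entropy directly:
H(X,Y) = -Σ p(x,y) log p(x,y) = 0.5546 dits

Right side — compute H(Y|X) from the conditional distributions:
P(X) = (4/7, 3/7), so H(X) = 0.2966 dits
H(Y|X) = Σ_x P(X=x) · H(Y|X=x):
  P(Y|X=0) = (1/4, 3/4), H(Y|X=0) = 0.2442, weight P(X=0) = 4/7
  P(Y|X=1) = (2/3, 1/3), H(Y|X=1) = 0.2764, weight P(X=1) = 3/7
H(Y|X) = 0.2580 dits

H(X) + H(Y|X) = 0.2966 + 0.2580 = 0.5546 dits

Both sides equal 0.5546 dits. ✓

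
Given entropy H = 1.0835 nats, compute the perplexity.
2.9550

Perplexity is e^H (or exp(H) for natural log).

H = 1.0835 nats
Perplexity = e^1.0835 = 2.9550

Interpretation: The model's uncertainty is equivalent to choosing uniformly among 3.0 options.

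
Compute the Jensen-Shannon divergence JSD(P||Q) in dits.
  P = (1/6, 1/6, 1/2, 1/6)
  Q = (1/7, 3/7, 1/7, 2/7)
0.0394 dits

Jensen-Shannon divergence is:
JSD(P||Q) = 0.5 × D_KL(P||M) + 0.5 × D_KL(Q||M)
where M = 0.5 × (P + Q) is the mixture distribution.

M = 0.5 × (1/6, 1/6, 1/2, 1/6) + 0.5 × (1/7, 3/7, 1/7, 2/7) = (0.154762, 0.297619, 9/28, 0.22619)

D_KL(P||M) = 0.0372 dits
D_KL(Q||M) = 0.0416 dits

JSD(P||Q) = 0.5 × 0.0372 + 0.5 × 0.0416 = 0.0394 dits

Unlike KL divergence, JSD is symmetric and bounded: 0 ≤ JSD ≤ log(2).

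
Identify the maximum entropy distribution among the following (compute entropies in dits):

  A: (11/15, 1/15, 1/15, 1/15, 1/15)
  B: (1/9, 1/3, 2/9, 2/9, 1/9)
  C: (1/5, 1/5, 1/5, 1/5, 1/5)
C

For a discrete distribution over n outcomes, entropy is maximized by the uniform distribution.

Computing entropies:
H(A) = 0.4124 dits
H(B) = 0.6614 dits
H(C) = 0.6990 dits

The uniform distribution (where all probabilities equal 1/5) achieves the maximum entropy of log_10(5) = 0.6990 dits.

Distribution C has the highest entropy.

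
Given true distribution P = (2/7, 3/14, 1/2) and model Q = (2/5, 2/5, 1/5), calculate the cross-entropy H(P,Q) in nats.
1.2629 nats

Cross-entropy: H(P,Q) = -Σ p(x) log q(x)

Alternatively: H(P,Q) = H(P) + D_KL(P||Q)
H(P) = 1.0346 nats
D_KL(P||Q) = 0.2283 nats

H(P,Q) = 1.0346 + 0.2283 = 1.2629 nats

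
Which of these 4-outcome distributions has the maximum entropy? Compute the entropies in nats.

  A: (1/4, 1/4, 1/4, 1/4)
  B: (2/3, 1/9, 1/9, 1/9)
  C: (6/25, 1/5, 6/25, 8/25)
A

For a discrete distribution over n outcomes, entropy is maximized by the uniform distribution.

Computing entropies:
H(A) = 1.3863 nats
H(B) = 1.0027 nats
H(C) = 1.3715 nats

The uniform distribution (where all probabilities equal 1/4) achieves the maximum entropy of log_e(4) = 1.3863 nats.

Distribution A has the highest entropy.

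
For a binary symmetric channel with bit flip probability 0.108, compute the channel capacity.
0.5061 bits

For a binary symmetric channel (BSC) with error probability p:
Capacity C = 1 - H(p) bits per symbol

where H(p) = -p log₂(p) - (1-p) log₂(1-p) is the binary entropy function.

H(0.108) = 0.4939 bits
C = 1 - 0.4939 = 0.5061 bits per symbol

This means we can reliably transmit up to 0.5061 bits of information per channel use.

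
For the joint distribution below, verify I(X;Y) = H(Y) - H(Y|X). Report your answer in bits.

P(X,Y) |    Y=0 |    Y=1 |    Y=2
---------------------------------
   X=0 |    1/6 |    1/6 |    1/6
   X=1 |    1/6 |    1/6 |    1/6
I(X;Y) = 0.0000 bits

Mutual information has multiple equivalent forms:
- I(X;Y) = H(X) - H(X|Y)
- I(X;Y) = H(Y) - H(Y|X)
- I(X;Y) = H(X) + H(Y) - H(X,Y)

Computing all quantities:
H(X) = 1.0000, H(Y) = 1.5850, H(X,Y) = 2.5850
H(X|Y) = 1.0000, H(Y|X) = 1.5850

Verification:
H(X) - H(X|Y) = 1.0000 - 1.0000 = 0.0000
H(Y) - H(Y|X) = 1.5850 - 1.5850 = 0.0000
H(X) + H(Y) - H(X,Y) = 1.0000 + 1.5850 - 2.5850 = 0.0000

All forms give I(X;Y) = 0.0000 bits. ✓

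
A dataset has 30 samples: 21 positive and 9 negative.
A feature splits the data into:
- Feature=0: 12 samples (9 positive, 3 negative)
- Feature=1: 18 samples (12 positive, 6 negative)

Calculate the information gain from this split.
0.0058 bits

Information Gain = H(Y) - H(Y|Feature)

Before split:
P(positive) = 21/30 = 0.7000
H(Y) = 0.8813 bits

After split:
Feature=0: H = 0.8113 bits (weight = 12/30)
Feature=1: H = 0.9183 bits (weight = 18/30)
H(Y|Feature) = (12/30)×0.8113 + (18/30)×0.9183 = 0.8755 bits

Information Gain = 0.8813 - 0.8755 = 0.0058 bits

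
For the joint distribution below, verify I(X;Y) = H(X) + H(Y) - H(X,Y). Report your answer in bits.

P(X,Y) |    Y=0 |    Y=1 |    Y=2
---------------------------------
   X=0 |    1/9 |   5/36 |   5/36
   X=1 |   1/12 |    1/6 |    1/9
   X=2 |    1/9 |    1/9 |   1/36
I(X;Y) = 0.0496 bits

Mutual information has multiple equivalent forms:
- I(X;Y) = H(X) - H(X|Y)
- I(X;Y) = H(Y) - H(Y|X)
- I(X;Y) = H(X) + H(Y) - H(X,Y)

Computing all quantities:
H(X) = 1.5605, H(Y) = 1.5622, H(X,Y) = 3.0731
H(X|Y) = 1.5109, H(Y|X) = 1.5126

Verification:
H(X) - H(X|Y) = 1.5605 - 1.5109 = 0.0496
H(Y) - H(Y|X) = 1.5622 - 1.5126 = 0.0496
H(X) + H(Y) - H(X,Y) = 1.5605 + 1.5622 - 3.0731 = 0.0496

All forms give I(X;Y) = 0.0496 bits. ✓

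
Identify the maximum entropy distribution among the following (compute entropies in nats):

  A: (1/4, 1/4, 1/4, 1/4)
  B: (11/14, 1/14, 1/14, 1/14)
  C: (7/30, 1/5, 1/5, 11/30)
A

For a discrete distribution over n outcomes, entropy is maximized by the uniform distribution.

Computing entropies:
H(A) = 1.3863 nats
H(B) = 0.7550 nats
H(C) = 1.3512 nats

The uniform distribution (where all probabilities equal 1/4) achieves the maximum entropy of log_e(4) = 1.3863 nats.

Distribution A has the highest entropy.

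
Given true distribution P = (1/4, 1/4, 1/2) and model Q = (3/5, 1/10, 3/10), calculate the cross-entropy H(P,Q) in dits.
0.5669 dits

Cross-entropy: H(P,Q) = -Σ p(x) log q(x)

Alternatively: H(P,Q) = H(P) + D_KL(P||Q)
H(P) = 0.4515 dits
D_KL(P||Q) = 0.1154 dits

H(P,Q) = 0.4515 + 0.1154 = 0.5669 dits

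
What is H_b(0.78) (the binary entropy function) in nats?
0.5269 nats

The binary entropy function is:
H(p) = -p log(p) - (1-p) log(1-p)

H(0.78) = -0.78 × log_e(0.78) - 0.22 × log_e(0.22)
H(0.78) = 0.5269 nats

Note: Binary entropy is maximized at p=0.5 (H=1 bit) and minimized at p=0 or p=1 (H=0).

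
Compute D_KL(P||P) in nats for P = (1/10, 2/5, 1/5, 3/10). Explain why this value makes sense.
0.0000 nats

KL divergence satisfies the Gibbs inequality: D_KL(P||Q) ≥ 0 for all distributions P, Q.

D_KL(P||Q) = Σ p(x) log(p(x)/q(x))
Each term is p(x) × log_e(p(x)/p(x)) = p(x) × log_e(1) = 0, so the sum is 0.
D_KL(P||Q) = 0.0000 nats

When P = Q, the KL divergence is exactly 0, as there is no 'divergence' between identical distributions.

This non-negativity is a fundamental property: relative entropy cannot be negative because it measures how different Q is from P.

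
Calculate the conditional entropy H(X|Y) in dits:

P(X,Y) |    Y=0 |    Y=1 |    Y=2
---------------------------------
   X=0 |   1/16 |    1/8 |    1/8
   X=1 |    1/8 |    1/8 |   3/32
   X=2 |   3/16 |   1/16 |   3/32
0.4557 dits

Using the chain rule: H(X|Y) = H(X,Y) - H(Y)

First, compute H(X,Y) = 0.9311 dits

Marginal P(Y) = (3/8, 5/16, 5/16)
H(Y) = 0.4755 dits

H(X|Y) = H(X,Y) - H(Y) = 0.9311 - 0.4755 = 0.4557 dits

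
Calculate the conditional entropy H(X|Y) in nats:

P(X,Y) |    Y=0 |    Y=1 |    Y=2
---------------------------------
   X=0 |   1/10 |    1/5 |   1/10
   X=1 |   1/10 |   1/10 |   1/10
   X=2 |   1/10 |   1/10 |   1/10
1.0751 nats

Using the chain rule: H(X|Y) = H(X,Y) - H(Y)

First, compute H(X,Y) = 2.1640 nats

Marginal P(Y) = (3/10, 2/5, 3/10)
H(Y) = 1.0889 nats

H(X|Y) = H(X,Y) - H(Y) = 2.1640 - 1.0889 = 1.0751 nats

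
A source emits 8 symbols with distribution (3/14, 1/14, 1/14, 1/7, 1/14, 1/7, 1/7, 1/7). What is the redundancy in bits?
0.1037 bits

Redundancy measures how far a source is from maximum entropy:
R = H_max - H(X)

Maximum entropy for 8 symbols: H_max = log_2(8) = 3.0000 bits
Actual entropy: H(X) = 2.8963 bits
Redundancy: R = 3.0000 - 2.8963 = 0.1037 bits

This redundancy represents potential for compression: the source could be compressed by 0.1037 bits per symbol.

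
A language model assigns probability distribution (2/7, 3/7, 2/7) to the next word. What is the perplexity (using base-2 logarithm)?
2.9417

Perplexity is 2^H (or exp(H) for natural log).

First, H = -Σ p log p = 1.5567 bits
Perplexity = 2^1.5567 = 2.9417

Interpretation: The model's uncertainty is equivalent to choosing uniformly among 2.9 options.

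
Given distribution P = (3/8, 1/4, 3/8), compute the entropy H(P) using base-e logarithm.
1.0822 nats

Shannon entropy is H(X) = -Σ p(x) log p(x).

For P = (3/8, 1/4, 3/8):
H = -3/8 × log_e(3/8) -1/4 × log_e(1/4) -3/8 × log_e(3/8)
H = 1.0822 nats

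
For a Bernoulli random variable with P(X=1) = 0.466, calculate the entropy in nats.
0.6908 nats

The binary entropy function is:
H(p) = -p log(p) - (1-p) log(1-p)

H(0.466) = -0.466 × log_e(0.466) - 0.534 × log_e(0.534)
H(0.466) = 0.6908 nats

Note: Binary entropy is maximized at p=0.5 (H=1 bit) and minimized at p=0 or p=1 (H=0).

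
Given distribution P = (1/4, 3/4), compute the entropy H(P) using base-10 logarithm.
0.2442 dits

Shannon entropy is H(X) = -Σ p(x) log p(x).

For P = (1/4, 3/4):
H = -1/4 × log_10(1/4) -3/4 × log_10(3/4)
H = 0.2442 dits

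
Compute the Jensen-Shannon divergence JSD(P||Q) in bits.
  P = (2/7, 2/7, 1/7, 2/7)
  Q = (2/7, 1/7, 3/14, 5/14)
0.0256 bits

Jensen-Shannon divergence is:
JSD(P||Q) = 0.5 × D_KL(P||M) + 0.5 × D_KL(Q||M)
where M = 0.5 × (P + Q) is the mixture distribution.

M = 0.5 × (2/7, 2/7, 1/7, 2/7) + 0.5 × (2/7, 1/7, 3/14, 5/14) = (2/7, 3/14, 5/28, 9/28)

D_KL(P||M) = 0.0240 bits
D_KL(Q||M) = 0.0271 bits

JSD(P||Q) = 0.5 × 0.0240 + 0.5 × 0.0271 = 0.0256 bits

Unlike KL divergence, JSD is symmetric and bounded: 0 ≤ JSD ≤ log(2).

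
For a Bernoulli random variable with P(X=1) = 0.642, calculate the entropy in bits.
0.9410 bits

The binary entropy function is:
H(p) = -p log(p) - (1-p) log(1-p)

H(0.642) = -0.642 × log_2(0.642) - 0.358 × log_2(0.358)
H(0.642) = 0.9410 bits

Note: Binary entropy is maximized at p=0.5 (H=1 bit) and minimized at p=0 or p=1 (H=0).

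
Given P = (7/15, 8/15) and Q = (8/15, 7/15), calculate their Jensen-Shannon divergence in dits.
0.0010 dits

Jensen-Shannon divergence is:
JSD(P||Q) = 0.5 × D_KL(P||M) + 0.5 × D_KL(Q||M)
where M = 0.5 × (P + Q) is the mixture distribution.

M = 0.5 × (7/15, 8/15) + 0.5 × (8/15, 7/15) = (1/2, 1/2)

D_KL(P||M) = 0.0010 dits
D_KL(Q||M) = 0.0010 dits

JSD(P||Q) = 0.5 × 0.0010 + 0.5 × 0.0010 = 0.0010 dits

Unlike KL divergence, JSD is symmetric and bounded: 0 ≤ JSD ≤ log(2).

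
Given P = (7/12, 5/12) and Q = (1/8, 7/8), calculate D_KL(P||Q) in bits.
0.8504 bits

KL divergence: D_KL(P||Q) = Σ p(x) log(p(x)/q(x))

Computing term by term:
  x=0: 7/12 × log_2[(7/12)/(1/8)] = 7/12 × 2.2224 = 1.2964
  x=1: 5/12 × log_2[(5/12)/(7/8)] = 5/12 × -1.0704 = -0.4460

D_KL(P||Q) = 0.8504 bits

Note: KL divergence is always non-negative and equals 0 iff P = Q.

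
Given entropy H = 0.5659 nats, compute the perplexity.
1.7610

Perplexity is e^H (or exp(H) for natural log).

H = 0.5659 nats
Perplexity = e^0.5659 = 1.7610

Interpretation: The model's uncertainty is equivalent to choosing uniformly among 1.8 options.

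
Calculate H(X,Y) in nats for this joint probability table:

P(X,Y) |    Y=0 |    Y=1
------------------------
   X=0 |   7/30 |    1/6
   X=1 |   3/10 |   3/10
1.3606 nats

Joint entropy is H(X,Y) = -Σ_{x,y} p(x,y) log p(x,y).

Summing over all non-zero entries:
H(X,Y) = -[7/30·log_e(7/30) + 1/6·log_e(1/6) + 3/10·log_e(3/10) + 3/10·log_e(3/10)]
H(X,Y) = 1.3606 nats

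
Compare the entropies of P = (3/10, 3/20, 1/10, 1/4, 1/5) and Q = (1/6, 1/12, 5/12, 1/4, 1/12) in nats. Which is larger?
P

Computing entropies in nats:
H(P) = 1.5445
H(Q) = 1.4241

Distribution P has higher entropy.

Intuition: The distribution closer to uniform (more spread out) has higher entropy.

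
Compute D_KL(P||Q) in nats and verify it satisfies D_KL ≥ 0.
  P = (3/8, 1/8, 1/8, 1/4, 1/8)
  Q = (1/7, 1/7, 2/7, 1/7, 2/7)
0.2784 nats

KL divergence satisfies the Gibbs inequality: D_KL(P||Q) ≥ 0 for all distributions P, Q.

D_KL(P||Q) = Σ p(x) log(p(x)/q(x))
Term by term:
  x=0: 3/8 × log_e[(3/8)/(1/7)] = 0.3619
  x=1: 1/8 × log_e[(1/8)/(1/7)] = -0.0167
  x=2: 1/8 × log_e[(1/8)/(2/7)] = -0.1033
  x=3: 1/4 × log_e[(1/4)/(1/7)] = 0.1399
  x=4: 1/8 × log_e[(1/8)/(2/7)] = -0.1033
D_KL(P||Q) = 0.2784 nats

D_KL(P||Q) = 0.2784 ≥ 0 ✓

This non-negativity is a fundamental property: relative entropy cannot be negative because it measures how different Q is from P.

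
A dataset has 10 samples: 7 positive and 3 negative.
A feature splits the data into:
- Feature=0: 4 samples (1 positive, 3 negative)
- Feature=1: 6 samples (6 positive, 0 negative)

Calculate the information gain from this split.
0.5568 bits

Information Gain = H(Y) - H(Y|Feature)

Before split:
P(positive) = 7/10 = 0.7000
H(Y) = 0.8813 bits

After split:
Feature=0: H = 0.8113 bits (weight = 4/10)
Feature=1: H = 0.0000 bits (weight = 6/10)
H(Y|Feature) = (4/10)×0.8113 + (6/10)×0.0000 = 0.3245 bits

Information Gain = 0.8813 - 0.3245 = 0.5568 bits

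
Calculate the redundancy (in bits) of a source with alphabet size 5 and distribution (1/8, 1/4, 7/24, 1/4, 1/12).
0.1297 bits

Redundancy measures how far a source is from maximum entropy:
R = H_max - H(X)

Maximum entropy for 5 symbols: H_max = log_2(5) = 2.3219 bits
Actual entropy: H(X) = 2.1922 bits
Redundancy: R = 2.3219 - 2.1922 = 0.1297 bits

This redundancy represents potential for compression: the source could be compressed by 0.1297 bits per symbol.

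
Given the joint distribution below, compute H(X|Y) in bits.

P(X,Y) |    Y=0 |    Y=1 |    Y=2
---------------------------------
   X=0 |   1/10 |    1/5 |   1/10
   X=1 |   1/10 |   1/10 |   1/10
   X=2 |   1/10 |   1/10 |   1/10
1.5510 bits

Using the chain rule: H(X|Y) = H(X,Y) - H(Y)

First, compute H(X,Y) = 3.1219 bits

Marginal P(Y) = (3/10, 2/5, 3/10)
H(Y) = 1.5710 bits

H(X|Y) = H(X,Y) - H(Y) = 3.1219 - 1.5710 = 1.5510 bits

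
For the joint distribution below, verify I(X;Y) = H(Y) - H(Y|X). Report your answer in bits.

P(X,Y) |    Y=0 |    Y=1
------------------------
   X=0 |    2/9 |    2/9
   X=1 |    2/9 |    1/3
I(X;Y) = 0.0072 bits

Mutual information has multiple equivalent forms:
- I(X;Y) = H(X) - H(X|Y)
- I(X;Y) = H(Y) - H(Y|X)
- I(X;Y) = H(X) + H(Y) - H(X,Y)

Computing all quantities:
H(X) = 0.9911, H(Y) = 0.9911, H(X,Y) = 1.9749
H(X|Y) = 0.9839, H(Y|X) = 0.9839

Verification:
H(X) - H(X|Y) = 0.9911 - 0.9839 = 0.0072
H(Y) - H(Y|X) = 0.9911 - 0.9839 = 0.0072
H(X) + H(Y) - H(X,Y) = 0.9911 + 0.9911 - 1.9749 = 0.0072

All forms give I(X;Y) = 0.0072 bits. ✓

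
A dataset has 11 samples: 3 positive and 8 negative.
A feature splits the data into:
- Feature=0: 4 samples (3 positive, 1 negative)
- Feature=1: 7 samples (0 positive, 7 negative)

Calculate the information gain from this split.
0.5503 bits

Information Gain = H(Y) - H(Y|Feature)

Before split:
P(positive) = 3/11 = 0.2727
H(Y) = 0.8454 bits

After split:
Feature=0: H = 0.8113 bits (weight = 4/11)
Feature=1: H = 0.0000 bits (weight = 7/11)
H(Y|Feature) = (4/11)×0.8113 + (7/11)×0.0000 = 0.2950 bits

Information Gain = 0.8454 - 0.2950 = 0.5503 bits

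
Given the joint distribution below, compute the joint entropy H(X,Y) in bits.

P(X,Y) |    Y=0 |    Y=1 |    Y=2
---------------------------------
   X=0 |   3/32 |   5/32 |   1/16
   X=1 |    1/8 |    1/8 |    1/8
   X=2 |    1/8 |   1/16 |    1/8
3.1136 bits

Joint entropy is H(X,Y) = -Σ_{x,y} p(x,y) log p(x,y).

Summing over all non-zero entries:
H(X,Y) = -[3/32·log_2(3/32) + 5/32·log_2(5/32) + 1/16·log_2(1/16) + 1/8·log_2(1/8) + 1/8·log_2(1/8) + 1/8·log_2(1/8) + 1/8·log_2(1/8) + 1/16·log_2(1/16) + 1/8·log_2(1/8)]
H(X,Y) = 3.1136 bits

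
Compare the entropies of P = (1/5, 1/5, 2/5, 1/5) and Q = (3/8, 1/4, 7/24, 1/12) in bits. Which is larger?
P

Computing entropies in bits:
H(P) = 1.9219
H(Q) = 1.8479

Distribution P has higher entropy.

Intuition: The distribution closer to uniform (more spread out) has higher entropy.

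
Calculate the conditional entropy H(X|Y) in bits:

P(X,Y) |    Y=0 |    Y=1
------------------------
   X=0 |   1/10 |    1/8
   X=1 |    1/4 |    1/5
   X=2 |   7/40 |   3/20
1.5240 bits

Using the chain rule: H(X|Y) = H(X,Y) - H(Y)

First, compute H(X,Y) = 2.5222 bits

Marginal P(Y) = (21/40, 19/40)
H(Y) = 0.9982 bits

H(X|Y) = H(X,Y) - H(Y) = 2.5222 - 0.9982 = 1.5240 bits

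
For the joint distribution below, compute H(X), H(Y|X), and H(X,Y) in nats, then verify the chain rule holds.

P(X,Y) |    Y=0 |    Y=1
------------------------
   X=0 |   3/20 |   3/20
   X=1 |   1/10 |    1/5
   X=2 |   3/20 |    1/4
H(X,Y) = 1.7524, H(X) = 1.0889, H(Y|X) = 0.6635 (all in nats)

Chain rule: H(X,Y) = H(X) + H(Y|X)

Left side — joint entropy directly:
H(X,Y) = -Σ p(x,y) log p(x,y) = 1.7524 nats

Right side — compute H(Y|X) from the conditional distributions:
P(X) = (3/10, 3/10, 2/5), so H(X) = 1.0889 nats
H(Y|X) = Σ_x P(X=x) · H(Y|X=x):
  P(Y|X=0) = (1/2, 1/2), H(Y|X=0) = 0.6931, weight P(X=0) = 3/10
  P(Y|X=1) = (1/3, 2/3), H(Y|X=1) = 0.6365, weight P(X=1) = 3/10
  P(Y|X=2) = (3/8, 5/8), H(Y|X=2) = 0.6616, weight P(X=2) = 2/5
H(Y|X) = 0.6635 nats

H(X) + H(Y|X) = 1.0889 + 0.6635 = 1.7524 nats

Both sides equal 1.7524 nats. ✓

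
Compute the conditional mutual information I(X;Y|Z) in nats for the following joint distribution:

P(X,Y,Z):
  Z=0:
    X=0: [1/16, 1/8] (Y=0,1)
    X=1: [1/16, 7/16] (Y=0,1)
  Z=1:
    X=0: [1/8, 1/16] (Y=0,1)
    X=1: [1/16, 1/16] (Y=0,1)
0.0226 nats

Conditional mutual information: I(X;Y|Z) = H(X|Z) + H(Y|Z) - H(X,Y|Z)

H(Z) = 0.6211
H(X,Z) = 1.2342 → H(X|Z) = 0.6132
H(Y,Z) = 1.1574 → H(Y|Z) = 0.5363
H(X,Y,Z) = 1.7480 → H(X,Y|Z) = 1.1269

I(X;Y|Z) = 0.6132 + 0.5363 - 1.1269 = 0.0226 nats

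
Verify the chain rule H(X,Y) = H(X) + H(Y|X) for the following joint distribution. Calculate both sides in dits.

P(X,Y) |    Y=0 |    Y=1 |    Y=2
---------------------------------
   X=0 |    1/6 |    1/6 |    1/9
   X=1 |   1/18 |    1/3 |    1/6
H(X,Y) = 0.7239, H(X) = 0.2983, H(Y|X) = 0.4255 (all in dits)

Chain rule: H(X,Y) = H(X) + H(Y|X)

Left side — joint entropy directly:
H(X,Y) = -Σ p(x,y) log p(x,y) = 0.7239 dits

Right side — compute H(Y|X) from the conditional distributions:
P(X) = (4/9, 5/9), so H(X) = 0.2983 dits
H(Y|X) = Σ_x P(X=x) · H(Y|X=x):
  P(Y|X=0) = (3/8, 3/8, 1/4), H(Y|X=0) = 0.4700, weight P(X=0) = 4/9
  P(Y|X=1) = (1/10, 3/5, 3/10), H(Y|X=1) = 0.3900, weight P(X=1) = 5/9
H(Y|X) = 0.4255 dits

H(X) + H(Y|X) = 0.2983 + 0.4255 = 0.7239 dits

Both sides equal 0.7239 dits. ✓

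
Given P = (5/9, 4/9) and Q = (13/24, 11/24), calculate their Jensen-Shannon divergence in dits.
0.0000 dits

Jensen-Shannon divergence is:
JSD(P||Q) = 0.5 × D_KL(P||M) + 0.5 × D_KL(Q||M)
where M = 0.5 × (P + Q) is the mixture distribution.

M = 0.5 × (5/9, 4/9) + 0.5 × (13/24, 11/24) = (0.548611, 0.451389)

D_KL(P||M) = 0.0000 dits
D_KL(Q||M) = 0.0000 dits

JSD(P||Q) = 0.5 × 0.0000 + 0.5 × 0.0000 = 0.0000 dits

Unlike KL divergence, JSD is symmetric and bounded: 0 ≤ JSD ≤ log(2).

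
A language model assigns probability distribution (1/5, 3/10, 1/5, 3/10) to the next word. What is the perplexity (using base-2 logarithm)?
3.9203

Perplexity is 2^H (or exp(H) for natural log).

First, H = -Σ p log p = 1.9710 bits
Perplexity = 2^1.9710 = 3.9203

Interpretation: The model's uncertainty is equivalent to choosing uniformly among 3.9 options.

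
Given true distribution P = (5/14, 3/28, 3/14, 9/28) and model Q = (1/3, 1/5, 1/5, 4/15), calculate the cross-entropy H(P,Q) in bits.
1.9253 bits

Cross-entropy: H(P,Q) = -Σ p(x) log q(x)

Alternatively: H(P,Q) = H(P) + D_KL(P||Q)
H(P) = 1.8783 bits
D_KL(P||Q) = 0.0470 bits

H(P,Q) = 1.8783 + 0.0470 = 1.9253 bits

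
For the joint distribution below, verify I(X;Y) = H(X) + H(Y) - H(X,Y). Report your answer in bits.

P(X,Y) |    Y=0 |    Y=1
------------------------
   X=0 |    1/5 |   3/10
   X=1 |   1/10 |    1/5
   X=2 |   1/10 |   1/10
I(X;Y) = 0.0100 bits

Mutual information has multiple equivalent forms:
- I(X;Y) = H(X) - H(X|Y)
- I(X;Y) = H(Y) - H(Y|X)
- I(X;Y) = H(X) + H(Y) - H(X,Y)

Computing all quantities:
H(X) = 1.4855, H(Y) = 0.9710, H(X,Y) = 2.4464
H(X|Y) = 1.4755, H(Y|X) = 0.9610

Verification:
H(X) - H(X|Y) = 1.4855 - 1.4755 = 0.0100
H(Y) - H(Y|X) = 0.9710 - 0.9610 = 0.0100
H(X) + H(Y) - H(X,Y) = 1.4855 + 0.9710 - 2.4464 = 0.0100

All forms give I(X;Y) = 0.0100 bits. ✓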